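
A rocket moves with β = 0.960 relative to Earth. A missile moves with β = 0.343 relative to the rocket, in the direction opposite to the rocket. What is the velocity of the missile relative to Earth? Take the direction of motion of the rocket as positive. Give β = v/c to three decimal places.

With v = 0.960 and u' = -0.343 (in units of c),
u = (u' + v)/(1 + u'v/c²):
u = (-0.343 + 0.960) / (1 + (-0.343)·0.960) = 0.6170/0.6707 = 0.9199

β = +0.920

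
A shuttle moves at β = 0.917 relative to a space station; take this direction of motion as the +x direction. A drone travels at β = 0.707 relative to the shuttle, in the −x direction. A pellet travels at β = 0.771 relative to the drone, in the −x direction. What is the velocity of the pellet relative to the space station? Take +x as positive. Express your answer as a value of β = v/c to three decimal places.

β = -0.322

Apply u = (u' + v)/(1 + u'v/c²) successively, working outward toward the space station.
Start: velocity of the shuttle relative to the space station = 0.9170c.
Compose with the drone (u' = -0.707 in the shuttle frame): u_1 = (-0.707 + 0.917) / (1 + (-0.707)·0.917) = 0.2100/0.3517 = 0.5971.
Compose with the pellet (u' = -0.771 in the drone frame): u_2 = (-0.771 + 0.597) / (1 + (-0.771)·0.597) = -0.1739/0.5396 = -0.3222.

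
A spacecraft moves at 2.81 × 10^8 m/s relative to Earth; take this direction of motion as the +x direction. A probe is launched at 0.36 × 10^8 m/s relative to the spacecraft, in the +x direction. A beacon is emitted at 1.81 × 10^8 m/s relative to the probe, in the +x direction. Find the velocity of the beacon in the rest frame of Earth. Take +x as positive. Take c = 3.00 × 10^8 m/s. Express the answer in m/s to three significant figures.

2.96 × 10^8 m/s

Apply u = (u' + v)/(1 + u'v/c²) successively, working outward toward Earth.
(Dividing each given speed by c = 3.00 × 10^8 m/s to work in units of c.)
Start: velocity of the spacecraft relative to Earth = 0.9367c.
Compose with the probe (u' = 0.120 in the spacecraft frame): u_1 = (0.120 + 0.937) / (1 + 0.120·0.937) = 1.0567/1.1124 = 0.9499.
Compose with the beacon (u' = 0.603 in the probe frame): u_2 = (0.603 + 0.950) / (1 + 0.603·0.950) = 1.5532/1.5731 = 0.9874.
So u = 0.9874 × 3.00 × 10^8 m/s.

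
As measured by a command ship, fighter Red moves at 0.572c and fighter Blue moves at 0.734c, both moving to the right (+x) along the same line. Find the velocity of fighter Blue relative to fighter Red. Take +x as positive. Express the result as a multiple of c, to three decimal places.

β_A = 0.572, β_B = 0.734.
Transform to A's frame with the inverse velocity-addition law: u' = (u − v)/(1 − uv/c²), taking u = β_B and v = β_A.
u' = (0.734 − 0.572) / (1 − (0.572)(0.734)) = 0.1620/0.5802 = 0.2792.

+0.279c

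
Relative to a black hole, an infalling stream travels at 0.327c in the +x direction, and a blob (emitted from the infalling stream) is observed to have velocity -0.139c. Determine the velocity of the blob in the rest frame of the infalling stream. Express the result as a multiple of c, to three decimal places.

-0.446c

Invert the composition law: u' = (u − v)/(1 − uv/c²).
u' = (-0.139 − 0.327) / (1 − (-0.139)(0.327)) = -0.4660/1.0455 = -0.4457.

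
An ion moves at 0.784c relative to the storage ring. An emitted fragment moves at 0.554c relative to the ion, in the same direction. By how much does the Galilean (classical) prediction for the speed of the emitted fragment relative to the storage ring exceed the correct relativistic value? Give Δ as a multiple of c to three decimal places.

Δ = 0.405c

Galilean: u_cl = 0.554 + 0.784 = 1.3380.
Relativistic: u_rel = (0.554 + 0.784) / (1 + 0.554·0.784) = 1.3380/1.4343 = 0.9328.
Δ = 1.3380 − 0.9328 = 0.4052.
(The classical prediction exceeds c; the relativistic result does not.)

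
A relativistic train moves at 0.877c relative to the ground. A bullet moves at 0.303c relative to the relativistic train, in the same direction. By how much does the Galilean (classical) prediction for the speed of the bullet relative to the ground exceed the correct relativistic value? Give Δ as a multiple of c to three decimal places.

Δ = 0.248c

Galilean: u_cl = 0.303 + 0.877 = 1.1800.
Relativistic: u_rel = (0.303 + 0.877) / (1 + 0.303·0.877) = 1.1800/1.2657 = 0.9323.
Δ = 1.1800 − 0.9323 = 0.2477.
(The classical prediction exceeds c; the relativistic result does not.)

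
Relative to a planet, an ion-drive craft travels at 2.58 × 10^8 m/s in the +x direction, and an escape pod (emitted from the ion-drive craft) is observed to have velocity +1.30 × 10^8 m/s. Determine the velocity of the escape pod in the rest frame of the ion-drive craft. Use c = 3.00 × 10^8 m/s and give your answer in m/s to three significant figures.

v = 0.860c, u = 0.433c.
Invert the composition law: u' = (u − v)/(1 − uv/c²).
u' = (0.433 − 0.860) / (1 − (0.433)(0.860)) = -0.4267/0.6273 = -0.6801.
u' = -0.6801 × 3.00 × 10^8 m/s.

-2.04 × 10^8 m/s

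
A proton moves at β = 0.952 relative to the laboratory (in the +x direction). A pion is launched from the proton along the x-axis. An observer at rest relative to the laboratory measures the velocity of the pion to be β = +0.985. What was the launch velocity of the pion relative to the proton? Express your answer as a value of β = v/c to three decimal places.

β = +0.530

Invert the composition law: u' = (u − v)/(1 − uv/c²).
u' = (0.985 − 0.952) / (1 − (0.985)(0.952)) = 0.0330/0.0623 = 0.5299.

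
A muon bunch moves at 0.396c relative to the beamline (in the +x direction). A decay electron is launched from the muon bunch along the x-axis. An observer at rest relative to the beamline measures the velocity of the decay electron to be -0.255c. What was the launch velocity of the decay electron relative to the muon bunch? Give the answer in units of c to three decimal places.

Invert the composition law: u' = (u − v)/(1 − uv/c²).
u' = (-0.255 − 0.396) / (1 − (-0.255)(0.396)) = -0.6510/1.1010 = -0.5913.

-0.591c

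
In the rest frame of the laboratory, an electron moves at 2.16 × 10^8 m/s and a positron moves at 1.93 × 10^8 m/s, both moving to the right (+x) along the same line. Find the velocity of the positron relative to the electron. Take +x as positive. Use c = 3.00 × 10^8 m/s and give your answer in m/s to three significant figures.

β_A = 0.720, β_B = 0.643 (dividing each by c = 3.00 × 10^8 m/s).
Transform to A's frame with the inverse velocity-addition law: u' = (u − v)/(1 − uv/c²), taking u = β_B and v = β_A.
u' = (0.643 − 0.720) / (1 − (0.720)(0.643)) = -0.0767/0.5368 = -0.1428.
u' = -0.1428 × 3.00 × 10^8 m/s.

-4.28 × 10^7 m/s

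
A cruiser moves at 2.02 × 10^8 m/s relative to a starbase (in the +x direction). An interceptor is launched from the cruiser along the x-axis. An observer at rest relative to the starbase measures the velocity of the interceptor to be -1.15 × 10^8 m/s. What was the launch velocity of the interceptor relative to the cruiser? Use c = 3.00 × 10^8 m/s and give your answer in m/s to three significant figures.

-2.52 × 10^8 m/s

v = 0.673c, u = -0.383c.
Invert the composition law: u' = (u − v)/(1 − uv/c²).
u' = (-0.383 − 0.673) / (1 − (-0.383)(0.673)) = -1.0567/1.2581 = -0.8399.
u' = -0.8399 × 3.00 × 10^8 m/s.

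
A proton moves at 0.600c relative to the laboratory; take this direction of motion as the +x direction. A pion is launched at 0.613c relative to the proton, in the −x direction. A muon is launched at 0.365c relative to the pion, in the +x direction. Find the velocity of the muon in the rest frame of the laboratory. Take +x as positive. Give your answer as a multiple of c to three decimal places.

Apply u = (u' + v)/(1 + u'v/c²) successively, working outward toward the laboratory.
Start: velocity of the proton relative to the laboratory = 0.6000c.
Compose with the pion (u' = -0.613 in the proton frame): u_1 = (-0.613 + 0.600) / (1 + (-0.613)·0.600) = -0.0130/0.6322 = -0.0206.
Compose with the muon (u' = 0.365 in the pion frame): u_2 = (0.365 + (-0.021)) / (1 + 0.365·(-0.021)) = 0.3444/0.9925 = 0.3470.

+0.347c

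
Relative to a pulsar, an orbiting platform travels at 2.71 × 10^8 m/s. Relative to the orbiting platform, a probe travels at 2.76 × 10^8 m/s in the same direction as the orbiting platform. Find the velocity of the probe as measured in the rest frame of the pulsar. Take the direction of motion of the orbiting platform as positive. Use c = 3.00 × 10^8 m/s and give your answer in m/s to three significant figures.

In units of c (dividing by 3.00 × 10^8 m/s): v = 0.903, u' = 0.920.
u = (u' + v)/(1 + u'v/c²):
u = (0.920 + 0.903) / (1 + 0.920·0.903) = 1.8233/1.8311 = 0.9958
(Galilean addition would give +1.823c, exceeding c.)
Converting back: u = 0.9958 × 3.00 × 10^8 m/s.

2.99 × 10^8 m/s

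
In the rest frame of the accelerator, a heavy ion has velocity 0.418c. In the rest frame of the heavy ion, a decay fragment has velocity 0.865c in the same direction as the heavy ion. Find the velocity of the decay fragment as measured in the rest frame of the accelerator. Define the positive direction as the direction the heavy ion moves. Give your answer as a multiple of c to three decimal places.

0.942c

With v = 0.418 and u' = 0.865 (in units of c),
u = (u' + v)/(1 + u'v/c²):
u = (0.865 + 0.418) / (1 + 0.865·0.418) = 1.2830/1.3616 = 0.9423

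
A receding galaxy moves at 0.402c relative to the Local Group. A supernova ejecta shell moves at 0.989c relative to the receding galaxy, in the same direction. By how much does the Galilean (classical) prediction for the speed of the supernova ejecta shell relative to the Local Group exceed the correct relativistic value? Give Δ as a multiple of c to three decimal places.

Δ = 0.396c

Galilean: u_cl = 0.989 + 0.402 = 1.3910.
Relativistic: u_rel = (0.989 + 0.402) / (1 + 0.989·0.402) = 1.3910/1.3976 = 0.9953.
Δ = 1.3910 − 0.9953 = 0.3957.
(The classical prediction exceeds c; the relativistic result does not.)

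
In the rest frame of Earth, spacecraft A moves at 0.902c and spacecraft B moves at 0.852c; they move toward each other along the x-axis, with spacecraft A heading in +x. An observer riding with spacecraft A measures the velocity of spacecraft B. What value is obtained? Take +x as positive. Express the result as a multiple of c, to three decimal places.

β_A = 0.902, β_B = -0.852.
Transform to A's frame with the inverse velocity-addition law: u' = (u − v)/(1 − uv/c²), taking u = β_B and v = β_A.
u' = (-0.852 − 0.902) / (1 − (0.902)(-0.852)) = -1.7540/1.7685 = -0.9918.

-0.992c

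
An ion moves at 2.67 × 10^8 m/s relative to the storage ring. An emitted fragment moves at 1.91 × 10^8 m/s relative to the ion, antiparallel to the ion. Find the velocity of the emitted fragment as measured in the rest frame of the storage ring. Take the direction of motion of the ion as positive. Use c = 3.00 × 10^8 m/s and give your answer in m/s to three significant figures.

In units of c (dividing by 3.00 × 10^8 m/s): v = 0.890, u' = -0.637.
u = (u' + v)/(1 + u'v/c²):
u = (-0.637 + 0.890) / (1 + (-0.637)·0.890) = 0.2533/0.4334 = 0.5846
Converting back: u = 0.5846 × 3.00 × 10^8 m/s.

+1.75 × 10^8 m/s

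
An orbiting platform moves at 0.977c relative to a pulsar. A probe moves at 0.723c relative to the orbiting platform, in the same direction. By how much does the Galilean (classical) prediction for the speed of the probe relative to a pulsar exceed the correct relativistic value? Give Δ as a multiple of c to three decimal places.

Δ = 0.704c

Galilean: u_cl = 0.723 + 0.977 = 1.7000.
Relativistic: u_rel = (0.723 + 0.977) / (1 + 0.723·0.977) = 1.7000/1.7064 = 0.9963.
Δ = 1.7000 − 0.9963 = 0.7037.
(The classical prediction exceeds c; the relativistic result does not.)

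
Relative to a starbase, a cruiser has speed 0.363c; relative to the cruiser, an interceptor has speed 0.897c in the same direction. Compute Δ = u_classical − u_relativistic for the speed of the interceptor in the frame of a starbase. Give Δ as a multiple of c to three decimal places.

Δ = 0.309c

Galilean: u_cl = 0.897 + 0.363 = 1.2600.
Relativistic: u_rel = (0.897 + 0.363) / (1 + 0.897·0.363) = 1.2600/1.3256 = 0.9505.
Δ = 1.2600 − 0.9505 = 0.3095.
(The classical prediction exceeds c; the relativistic result does not.)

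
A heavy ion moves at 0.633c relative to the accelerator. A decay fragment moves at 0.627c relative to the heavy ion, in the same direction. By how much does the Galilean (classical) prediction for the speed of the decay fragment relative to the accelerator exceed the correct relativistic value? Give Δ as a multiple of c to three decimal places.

Galilean: u_cl = 0.627 + 0.633 = 1.2600.
Relativistic: u_rel = (0.627 + 0.633) / (1 + 0.627·0.633) = 1.2600/1.3969 = 0.9020.
Δ = 1.2600 − 0.9020 = 0.3580.
(The classical prediction exceeds c; the relativistic result does not.)

Δ = 0.358c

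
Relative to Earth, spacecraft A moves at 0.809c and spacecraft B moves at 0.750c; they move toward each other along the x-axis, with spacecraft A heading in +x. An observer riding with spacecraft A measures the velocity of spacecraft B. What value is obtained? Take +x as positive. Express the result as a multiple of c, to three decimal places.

-0.970c

β_A = 0.809, β_B = -0.750.
Transform to A's frame with the inverse velocity-addition law: u' = (u − v)/(1 − uv/c²), taking u = β_B and v = β_A.
u' = (-0.750 − 0.809) / (1 − (0.809)(-0.750)) = -1.5590/1.6067 = -0.9703.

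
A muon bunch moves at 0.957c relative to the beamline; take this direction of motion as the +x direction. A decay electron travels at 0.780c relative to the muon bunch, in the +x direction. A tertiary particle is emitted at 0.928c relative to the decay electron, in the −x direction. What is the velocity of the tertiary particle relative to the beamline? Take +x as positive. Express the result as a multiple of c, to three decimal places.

Apply u = (u' + v)/(1 + u'v/c²) successively, working outward toward the beamline.
Start: velocity of the muon bunch relative to the beamline = 0.9570c.
Compose with the decay electron (u' = 0.780 in the muon bunch frame): u_1 = (0.780 + 0.957) / (1 + 0.780·0.957) = 1.7370/1.7465 = 0.9946.
Compose with the tertiary particle (u' = -0.928 in the decay electron frame): u_2 = (-0.928 + 0.995) / (1 + (-0.928)·0.995) = 0.0666/0.0770 = 0.8644.

+0.864c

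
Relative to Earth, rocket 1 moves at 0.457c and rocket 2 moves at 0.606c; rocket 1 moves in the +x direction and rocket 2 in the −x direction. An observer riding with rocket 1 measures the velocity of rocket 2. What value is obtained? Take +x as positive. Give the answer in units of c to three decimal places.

-0.832c

β_A = 0.457, β_B = -0.606.
Transform to A's frame with the inverse velocity-addition law: u' = (u − v)/(1 − uv/c²), taking u = β_B and v = β_A.
u' = (-0.606 − 0.457) / (1 − (0.457)(-0.606)) = -1.0630/1.2769 = -0.8325.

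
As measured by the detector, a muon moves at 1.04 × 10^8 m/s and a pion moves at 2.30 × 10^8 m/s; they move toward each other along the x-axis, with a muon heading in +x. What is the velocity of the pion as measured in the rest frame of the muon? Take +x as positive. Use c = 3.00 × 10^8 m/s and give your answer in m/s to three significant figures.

β_A = 0.347, β_B = -0.767 (dividing each by c = 3.00 × 10^8 m/s).
Transform to A's frame with the inverse velocity-addition law: u' = (u − v)/(1 − uv/c²), taking u = β_B and v = β_A.
u' = (-0.767 − 0.347) / (1 − (0.347)(-0.767)) = -1.1133/1.2658 = -0.8796.
u' = -0.8796 × 3.00 × 10^8 m/s.

-2.64 × 10^8 m/s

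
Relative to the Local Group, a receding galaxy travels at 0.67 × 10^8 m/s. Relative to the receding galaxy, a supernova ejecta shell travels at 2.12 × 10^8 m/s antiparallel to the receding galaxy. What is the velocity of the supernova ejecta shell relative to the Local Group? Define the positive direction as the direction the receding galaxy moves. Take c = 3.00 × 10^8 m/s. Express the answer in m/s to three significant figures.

In units of c (dividing by 3.00 × 10^8 m/s): v = 0.223, u' = -0.707.
u = (u' + v)/(1 + u'v/c²):
u = (-0.707 + 0.223) / (1 + (-0.707)·0.223) = -0.4833/0.8422 = -0.5739
(Galilean addition would give -0.483c.)
Converting back: u = -0.5739 × 3.00 × 10^8 m/s.

-1.72 × 10^8 m/s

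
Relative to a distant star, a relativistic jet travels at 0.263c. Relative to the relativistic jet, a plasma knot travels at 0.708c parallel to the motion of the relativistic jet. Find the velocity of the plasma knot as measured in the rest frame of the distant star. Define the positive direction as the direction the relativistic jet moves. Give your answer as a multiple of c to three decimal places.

With v = 0.263 and u' = 0.708 (in units of c),
u = (u' + v)/(1 + u'v/c²):
u = (0.708 + 0.263) / (1 + 0.708·0.263) = 0.9710/1.1862 = 0.8186

0.819c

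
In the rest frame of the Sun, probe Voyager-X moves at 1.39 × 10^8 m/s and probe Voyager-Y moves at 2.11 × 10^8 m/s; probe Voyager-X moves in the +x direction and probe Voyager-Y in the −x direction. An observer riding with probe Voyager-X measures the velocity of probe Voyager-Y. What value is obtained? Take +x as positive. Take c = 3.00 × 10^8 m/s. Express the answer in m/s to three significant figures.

-2.64 × 10^8 m/s

β_A = 0.463, β_B = -0.703 (dividing each by c = 3.00 × 10^8 m/s).
Transform to A's frame with the inverse velocity-addition law: u' = (u − v)/(1 − uv/c²), taking u = β_B and v = β_A.
u' = (-0.703 − 0.463) / (1 − (0.463)(-0.703)) = -1.1667/1.3259 = -0.8799.
u' = -0.8799 × 3.00 × 10^8 m/s.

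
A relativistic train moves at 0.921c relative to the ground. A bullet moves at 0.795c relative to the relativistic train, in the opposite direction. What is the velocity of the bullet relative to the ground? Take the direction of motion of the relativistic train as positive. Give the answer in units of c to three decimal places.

+0.470c

With v = 0.921 and u' = -0.795 (in units of c),
u = (u' + v)/(1 + u'v/c²):
u = (-0.795 + 0.921) / (1 + (-0.795)·0.921) = 0.1260/0.2678 = 0.4705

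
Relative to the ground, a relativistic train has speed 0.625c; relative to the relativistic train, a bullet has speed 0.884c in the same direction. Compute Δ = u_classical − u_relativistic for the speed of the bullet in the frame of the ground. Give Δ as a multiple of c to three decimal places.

Galilean: u_cl = 0.884 + 0.625 = 1.5090.
Relativistic: u_rel = (0.884 + 0.625) / (1 + 0.884·0.625) = 1.5090/1.5525 = 0.9720.
Δ = 1.5090 − 0.9720 = 0.5370.
(The classical prediction exceeds c; the relativistic result does not.)

Δ = 0.537c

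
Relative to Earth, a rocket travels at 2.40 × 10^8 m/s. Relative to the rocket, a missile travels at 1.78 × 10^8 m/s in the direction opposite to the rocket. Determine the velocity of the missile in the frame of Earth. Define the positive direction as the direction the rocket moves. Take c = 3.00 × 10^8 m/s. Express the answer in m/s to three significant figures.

+1.18 × 10^8 m/s

In units of c (dividing by 3.00 × 10^8 m/s): v = 0.800, u' = -0.593.
u = (u' + v)/(1 + u'v/c²):
u = (-0.593 + 0.800) / (1 + (-0.593)·0.800) = 0.2067/0.5253 = 0.3934
Converting back: u = 0.3934 × 3.00 × 10^8 m/s.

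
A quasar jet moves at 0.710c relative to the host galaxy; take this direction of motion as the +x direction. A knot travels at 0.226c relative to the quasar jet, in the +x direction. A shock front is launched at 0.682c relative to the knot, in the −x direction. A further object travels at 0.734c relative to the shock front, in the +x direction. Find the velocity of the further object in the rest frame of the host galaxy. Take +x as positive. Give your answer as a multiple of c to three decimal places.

+0.840c

Apply u = (u' + v)/(1 + u'v/c²) successively, working outward toward the host galaxy.
Start: velocity of the quasar jet relative to the host galaxy = 0.7100c.
Compose with the knot (u' = 0.226 in the quasar jet frame): u_1 = (0.226 + 0.710) / (1 + 0.226·0.710) = 0.9360/1.1605 = 0.8066.
Compose with the shock front (u' = -0.682 in the knot frame): u_2 = (-0.682 + 0.807) / (1 + (-0.682)·0.807) = 0.1246/0.4499 = 0.2769.
Compose with the further object (u' = 0.734 in the shock front frame): u_3 = (0.734 + 0.277) / (1 + 0.734·0.277) = 1.0109/1.2032 = 0.8401.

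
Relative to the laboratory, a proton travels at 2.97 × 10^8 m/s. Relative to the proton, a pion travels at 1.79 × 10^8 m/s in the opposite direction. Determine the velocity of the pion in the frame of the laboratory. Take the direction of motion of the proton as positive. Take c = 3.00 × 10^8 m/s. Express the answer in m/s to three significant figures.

In units of c (dividing by 3.00 × 10^8 m/s): v = 0.990, u' = -0.597.
u = (u' + v)/(1 + u'v/c²):
u = (-0.597 + 0.990) / (1 + (-0.597)·0.990) = 0.3933/0.4093 = 0.9610
Converting back: u = 0.9610 × 3.00 × 10^8 m/s.

+2.88 × 10^8 m/s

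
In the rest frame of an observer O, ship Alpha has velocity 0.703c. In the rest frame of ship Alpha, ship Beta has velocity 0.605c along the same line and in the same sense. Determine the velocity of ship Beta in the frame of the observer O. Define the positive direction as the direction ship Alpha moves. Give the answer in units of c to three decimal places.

With v = 0.703 and u' = 0.605 (in units of c),
u = (u' + v)/(1 + u'v/c²):
u = (0.605 + 0.703) / (1 + 0.605·0.703) = 1.3080/1.4253 = 0.9177

0.918c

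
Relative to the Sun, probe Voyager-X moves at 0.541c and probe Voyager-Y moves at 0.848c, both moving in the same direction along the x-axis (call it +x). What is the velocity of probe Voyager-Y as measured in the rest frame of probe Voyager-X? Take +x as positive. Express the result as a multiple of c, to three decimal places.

β_A = 0.541, β_B = 0.848.
Transform to A's frame with the inverse velocity-addition law: u' = (u − v)/(1 − uv/c²), taking u = β_B and v = β_A.
u' = (0.848 − 0.541) / (1 − (0.541)(0.848)) = 0.3070/0.5412 = 0.5672.

+0.567c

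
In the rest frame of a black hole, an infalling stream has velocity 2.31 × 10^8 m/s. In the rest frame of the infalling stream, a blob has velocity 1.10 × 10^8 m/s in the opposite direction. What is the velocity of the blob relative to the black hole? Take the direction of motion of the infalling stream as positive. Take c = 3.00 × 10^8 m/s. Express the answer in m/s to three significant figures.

+1.69 × 10^8 m/s

In units of c (dividing by 3.00 × 10^8 m/s): v = 0.770, u' = -0.367.
u = (u' + v)/(1 + u'v/c²):
u = (-0.367 + 0.770) / (1 + (-0.367)·0.770) = 0.4033/0.7177 = 0.5620
(Galilean addition would give +0.403c.)
Converting back: u = 0.5620 × 3.00 × 10^8 m/s.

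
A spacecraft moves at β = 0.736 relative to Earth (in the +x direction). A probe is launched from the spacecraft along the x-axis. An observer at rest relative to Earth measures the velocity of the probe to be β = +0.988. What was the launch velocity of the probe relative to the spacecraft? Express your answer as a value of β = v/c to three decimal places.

β = +0.924

Invert the composition law: u' = (u − v)/(1 − uv/c²).
u' = (0.988 − 0.736) / (1 − (0.988)(0.736)) = 0.2520/0.2728 = 0.9236.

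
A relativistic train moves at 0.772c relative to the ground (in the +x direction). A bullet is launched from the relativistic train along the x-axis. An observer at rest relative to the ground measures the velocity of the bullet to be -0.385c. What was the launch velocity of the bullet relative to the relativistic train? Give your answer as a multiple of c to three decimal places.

Invert the composition law: u' = (u − v)/(1 − uv/c²).
u' = (-0.385 − 0.772) / (1 − (-0.385)(0.772)) = -1.1570/1.2972 = -0.8919.

-0.892c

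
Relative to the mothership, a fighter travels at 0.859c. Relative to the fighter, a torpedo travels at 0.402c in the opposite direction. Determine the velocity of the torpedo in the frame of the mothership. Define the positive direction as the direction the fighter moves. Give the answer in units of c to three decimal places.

With v = 0.859 and u' = -0.402 (in units of c),
u = (u' + v)/(1 + u'v/c²):
u = (-0.402 + 0.859) / (1 + (-0.402)·0.859) = 0.4570/0.6547 = 0.6980
(Galilean addition would give +0.457c.)

+0.698c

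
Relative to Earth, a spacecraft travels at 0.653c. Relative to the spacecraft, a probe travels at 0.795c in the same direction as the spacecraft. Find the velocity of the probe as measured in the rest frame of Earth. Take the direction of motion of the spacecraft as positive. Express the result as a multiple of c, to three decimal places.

0.953c

With v = 0.653 and u' = 0.795 (in units of c),
u = (u' + v)/(1 + u'v/c²):
u = (0.795 + 0.653) / (1 + 0.795·0.653) = 1.4480/1.5191 = 0.9532
(Galilean addition would give +1.448c, exceeding c.)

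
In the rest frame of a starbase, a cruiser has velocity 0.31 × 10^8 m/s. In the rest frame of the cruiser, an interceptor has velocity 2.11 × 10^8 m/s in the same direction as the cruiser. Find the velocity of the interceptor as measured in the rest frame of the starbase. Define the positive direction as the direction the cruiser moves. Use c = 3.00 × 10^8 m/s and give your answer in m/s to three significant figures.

2.26 × 10^8 m/s

In units of c (dividing by 3.00 × 10^8 m/s): v = 0.103, u' = 0.703.
u = (u' + v)/(1 + u'v/c²):
u = (0.703 + 0.103) / (1 + 0.703·0.103) = 0.8067/1.0727 = 0.7520
(Galilean addition would give +0.807c.)
Converting back: u = 0.7520 × 3.00 × 10^8 m/s.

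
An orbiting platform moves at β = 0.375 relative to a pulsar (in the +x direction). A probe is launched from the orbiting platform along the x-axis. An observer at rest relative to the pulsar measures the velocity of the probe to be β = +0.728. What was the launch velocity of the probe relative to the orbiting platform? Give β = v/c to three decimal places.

β = +0.486

Invert the composition law: u' = (u − v)/(1 − uv/c²).
u' = (0.728 − 0.375) / (1 − (0.728)(0.375)) = 0.3530/0.7270 = 0.4856.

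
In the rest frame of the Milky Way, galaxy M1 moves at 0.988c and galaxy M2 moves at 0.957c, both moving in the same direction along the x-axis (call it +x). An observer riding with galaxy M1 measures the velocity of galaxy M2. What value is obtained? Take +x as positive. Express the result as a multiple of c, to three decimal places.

-0.569c

β_A = 0.988, β_B = 0.957.
Transform to A's frame with the inverse velocity-addition law: u' = (u − v)/(1 − uv/c²), taking u = β_B and v = β_A.
u' = (0.957 − 0.988) / (1 − (0.988)(0.957)) = -0.0310/0.0545 = -0.5690.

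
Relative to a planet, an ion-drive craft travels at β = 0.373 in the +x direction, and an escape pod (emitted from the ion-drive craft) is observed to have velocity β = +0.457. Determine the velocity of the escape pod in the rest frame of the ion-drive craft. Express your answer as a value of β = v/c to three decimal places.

Invert the composition law: u' = (u − v)/(1 − uv/c²).
u' = (0.457 − 0.373) / (1 − (0.457)(0.373)) = 0.0840/0.8295 = 0.1013.

β = +0.101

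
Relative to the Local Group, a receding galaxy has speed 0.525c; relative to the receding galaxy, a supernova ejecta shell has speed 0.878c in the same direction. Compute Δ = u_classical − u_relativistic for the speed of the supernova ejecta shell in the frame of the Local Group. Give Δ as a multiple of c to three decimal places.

Galilean: u_cl = 0.878 + 0.525 = 1.4030.
Relativistic: u_rel = (0.878 + 0.525) / (1 + 0.878·0.525) = 1.4030/1.4609 = 0.9603.
Δ = 1.4030 − 0.9603 = 0.4427.
(The classical prediction exceeds c; the relativistic result does not.)

Δ = 0.443c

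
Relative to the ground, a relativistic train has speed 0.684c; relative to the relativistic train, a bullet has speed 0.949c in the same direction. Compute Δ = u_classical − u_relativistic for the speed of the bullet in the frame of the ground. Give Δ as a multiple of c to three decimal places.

Δ = 0.643c

Galilean: u_cl = 0.949 + 0.684 = 1.6330.
Relativistic: u_rel = (0.949 + 0.684) / (1 + 0.949·0.684) = 1.6330/1.6491 = 0.9902.
Δ = 1.6330 − 0.9902 = 0.6428.
(The classical prediction exceeds c; the relativistic result does not.)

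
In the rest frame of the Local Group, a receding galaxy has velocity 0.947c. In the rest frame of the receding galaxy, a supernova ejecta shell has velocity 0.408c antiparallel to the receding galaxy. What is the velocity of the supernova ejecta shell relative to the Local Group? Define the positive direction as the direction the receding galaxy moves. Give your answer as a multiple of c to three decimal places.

+0.878c

With v = 0.947 and u' = -0.408 (in units of c),
u = (u' + v)/(1 + u'v/c²):
u = (-0.408 + 0.947) / (1 + (-0.408)·0.947) = 0.5390/0.6136 = 0.8784
(Galilean addition would give +0.539c.)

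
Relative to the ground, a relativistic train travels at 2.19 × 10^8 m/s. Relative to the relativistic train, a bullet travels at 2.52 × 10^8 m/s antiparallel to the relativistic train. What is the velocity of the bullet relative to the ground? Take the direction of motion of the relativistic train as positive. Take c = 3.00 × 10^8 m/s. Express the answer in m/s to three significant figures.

In units of c (dividing by 3.00 × 10^8 m/s): v = 0.730, u' = -0.840.
u = (u' + v)/(1 + u'v/c²):
u = (-0.840 + 0.730) / (1 + (-0.840)·0.730) = -0.1100/0.3868 = -0.2844
(Galilean addition would give -0.110c.)
Converting back: u = -0.2844 × 3.00 × 10^8 m/s.

-8.53 × 10^7 m/s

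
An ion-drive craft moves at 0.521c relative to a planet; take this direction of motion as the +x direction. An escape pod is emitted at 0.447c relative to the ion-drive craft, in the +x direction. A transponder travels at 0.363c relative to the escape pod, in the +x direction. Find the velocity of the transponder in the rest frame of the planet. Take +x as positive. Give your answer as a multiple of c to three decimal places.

Apply u = (u' + v)/(1 + u'v/c²) successively, working outward toward the planet.
Start: velocity of the ion-drive craft relative to the planet = 0.5210c.
Compose with the escape pod (u' = 0.447 in the ion-drive craft frame): u_1 = (0.447 + 0.521) / (1 + 0.447·0.521) = 0.9680/1.2329 = 0.7851.
Compose with the transponder (u' = 0.363 in the escape pod frame): u_2 = (0.363 + 0.785) / (1 + 0.363·0.785) = 1.1481/1.2850 = 0.8935.

0.893c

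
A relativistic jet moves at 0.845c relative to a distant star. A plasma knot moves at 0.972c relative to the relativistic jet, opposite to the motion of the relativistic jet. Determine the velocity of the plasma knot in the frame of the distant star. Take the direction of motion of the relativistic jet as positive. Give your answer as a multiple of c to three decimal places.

-0.711c

With v = 0.845 and u' = -0.972 (in units of c),
u = (u' + v)/(1 + u'v/c²):
u = (-0.972 + 0.845) / (1 + (-0.972)·0.845) = -0.1270/0.1787 = -0.7108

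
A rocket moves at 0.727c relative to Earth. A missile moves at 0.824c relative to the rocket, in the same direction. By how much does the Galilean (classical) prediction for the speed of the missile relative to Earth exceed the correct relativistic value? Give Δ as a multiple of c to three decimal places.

Galilean: u_cl = 0.824 + 0.727 = 1.5510.
Relativistic: u_rel = (0.824 + 0.727) / (1 + 0.824·0.727) = 1.5510/1.5990 = 0.9700.
Δ = 1.5510 − 0.9700 = 0.5810.
(The classical prediction exceeds c; the relativistic result does not.)

Δ = 0.581c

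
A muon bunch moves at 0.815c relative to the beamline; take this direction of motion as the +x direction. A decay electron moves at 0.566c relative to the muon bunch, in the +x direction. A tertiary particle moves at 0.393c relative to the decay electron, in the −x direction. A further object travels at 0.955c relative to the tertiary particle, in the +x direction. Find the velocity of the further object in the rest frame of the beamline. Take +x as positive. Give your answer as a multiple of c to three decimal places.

Apply u = (u' + v)/(1 + u'v/c²) successively, working outward toward the beamline.
Start: velocity of the muon bunch relative to the beamline = 0.8150c.
Compose with the decay electron (u' = 0.566 in the muon bunch frame): u_1 = (0.566 + 0.815) / (1 + 0.566·0.815) = 1.3810/1.4613 = 0.9451.
Compose with the tertiary particle (u' = -0.393 in the decay electron frame): u_2 = (-0.393 + 0.945) / (1 + (-0.393)·0.945) = 0.5521/0.6286 = 0.8782.
Compose with the further object (u' = 0.955 in the tertiary particle frame): u_3 = (0.955 + 0.878) / (1 + 0.955·0.878) = 1.8332/1.8387 = 0.9970.

+0.997c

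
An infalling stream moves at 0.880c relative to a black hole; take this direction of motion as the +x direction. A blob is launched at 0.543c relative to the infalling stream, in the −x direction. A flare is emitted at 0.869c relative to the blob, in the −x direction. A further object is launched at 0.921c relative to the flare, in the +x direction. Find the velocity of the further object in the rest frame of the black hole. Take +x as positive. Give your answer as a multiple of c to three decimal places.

Apply u = (u' + v)/(1 + u'v/c²) successively, working outward toward the black hole.
Start: velocity of the infalling stream relative to the black hole = 0.8800c.
Compose with the blob (u' = -0.543 in the infalling stream frame): u_1 = (-0.543 + 0.880) / (1 + (-0.543)·0.880) = 0.3370/0.5222 = 0.6454.
Compose with the flare (u' = -0.869 in the blob frame): u_2 = (-0.869 + 0.645) / (1 + (-0.869)·0.645) = -0.2236/0.4392 = -0.5092.
Compose with the further object (u' = 0.921 in the flare frame): u_3 = (0.921 + (-0.509)) / (1 + 0.921·(-0.509)) = 0.4118/0.5311 = 0.7755.

+0.775c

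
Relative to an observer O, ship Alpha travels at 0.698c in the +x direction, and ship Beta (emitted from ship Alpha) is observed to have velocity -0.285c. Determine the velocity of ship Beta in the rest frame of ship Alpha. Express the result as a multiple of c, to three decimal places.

Invert the composition law: u' = (u − v)/(1 − uv/c²).
u' = (-0.285 − 0.698) / (1 − (-0.285)(0.698)) = -0.9830/1.1989 = -0.8199.

-0.820c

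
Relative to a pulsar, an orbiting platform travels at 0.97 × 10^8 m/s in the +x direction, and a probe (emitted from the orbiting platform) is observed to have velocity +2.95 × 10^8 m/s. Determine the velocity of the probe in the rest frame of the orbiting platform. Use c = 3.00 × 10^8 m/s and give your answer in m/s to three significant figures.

+2.90 × 10^8 m/s

v = 0.323c, u = 0.983c.
Invert the composition law: u' = (u − v)/(1 − uv/c²).
u' = (0.983 − 0.323) / (1 − (0.983)(0.323)) = 0.6600/0.6821 = 0.9677.
u' = 0.9677 × 3.00 × 10^8 m/s.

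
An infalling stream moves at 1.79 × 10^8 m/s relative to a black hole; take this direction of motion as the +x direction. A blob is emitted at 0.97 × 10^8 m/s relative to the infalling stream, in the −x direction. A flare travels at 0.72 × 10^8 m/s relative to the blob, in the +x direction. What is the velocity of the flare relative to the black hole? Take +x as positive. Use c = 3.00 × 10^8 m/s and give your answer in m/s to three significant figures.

Apply u = (u' + v)/(1 + u'v/c²) successively, working outward toward the black hole.
(Dividing each given speed by c = 3.00 × 10^8 m/s to work in units of c.)
Start: velocity of the infalling stream relative to the black hole = 0.5967c.
Compose with the blob (u' = -0.323 in the infalling stream frame): u_1 = (-0.323 + 0.597) / (1 + (-0.323)·0.597) = 0.2733/0.8071 = 0.3387.
Compose with the flare (u' = 0.240 in the blob frame): u_2 = (0.240 + 0.339) / (1 + 0.240·0.339) = 0.5787/1.0813 = 0.5352.
So u = 0.5352 × 3.00 × 10^8 m/s.

+1.61 × 10^8 m/s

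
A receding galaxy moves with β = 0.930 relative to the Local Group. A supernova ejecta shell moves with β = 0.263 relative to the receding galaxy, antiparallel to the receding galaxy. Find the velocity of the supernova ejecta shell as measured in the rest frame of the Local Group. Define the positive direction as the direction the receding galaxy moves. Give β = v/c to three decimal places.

With v = 0.930 and u' = -0.263 (in units of c),
u = (u' + v)/(1 + u'v/c²):
u = (-0.263 + 0.930) / (1 + (-0.263)·0.930) = 0.6670/0.7554 = 0.8830

β = +0.883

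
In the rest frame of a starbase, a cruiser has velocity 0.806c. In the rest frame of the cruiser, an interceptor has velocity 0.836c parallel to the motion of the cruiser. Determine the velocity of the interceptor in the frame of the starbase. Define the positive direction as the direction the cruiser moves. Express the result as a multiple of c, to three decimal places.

0.981c

With v = 0.806 and u' = 0.836 (in units of c),
u = (u' + v)/(1 + u'v/c²):
u = (0.836 + 0.806) / (1 + 0.836·0.806) = 1.6420/1.6738 = 0.9810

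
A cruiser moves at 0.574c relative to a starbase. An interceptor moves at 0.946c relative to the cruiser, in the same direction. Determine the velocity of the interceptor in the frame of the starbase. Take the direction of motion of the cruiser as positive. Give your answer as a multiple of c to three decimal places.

0.985c

With v = 0.574 and u' = 0.946 (in units of c),
u = (u' + v)/(1 + u'v/c²):
u = (0.946 + 0.574) / (1 + 0.946·0.574) = 1.5200/1.5430 = 0.9851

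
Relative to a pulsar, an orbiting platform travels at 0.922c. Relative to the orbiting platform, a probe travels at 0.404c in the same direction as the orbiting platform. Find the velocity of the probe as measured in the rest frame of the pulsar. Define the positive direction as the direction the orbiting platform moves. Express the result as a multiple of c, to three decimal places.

With v = 0.922 and u' = 0.404 (in units of c),
u = (u' + v)/(1 + u'v/c²):
u = (0.404 + 0.922) / (1 + 0.404·0.922) = 1.3260/1.3725 = 0.9661

0.966c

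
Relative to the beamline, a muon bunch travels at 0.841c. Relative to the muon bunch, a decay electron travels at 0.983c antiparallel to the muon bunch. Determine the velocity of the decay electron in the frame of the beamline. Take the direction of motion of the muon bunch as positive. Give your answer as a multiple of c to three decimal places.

-0.819c

With v = 0.841 and u' = -0.983 (in units of c),
u = (u' + v)/(1 + u'v/c²):
u = (-0.983 + 0.841) / (1 + (-0.983)·0.841) = -0.1420/0.1733 = -0.8194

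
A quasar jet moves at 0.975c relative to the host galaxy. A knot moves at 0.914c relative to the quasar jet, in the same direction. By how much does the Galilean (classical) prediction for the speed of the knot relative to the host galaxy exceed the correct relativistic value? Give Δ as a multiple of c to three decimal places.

Δ = 0.890c

Galilean: u_cl = 0.914 + 0.975 = 1.8890.
Relativistic: u_rel = (0.914 + 0.975) / (1 + 0.914·0.975) = 1.8890/1.8912 = 0.9989.
Δ = 1.8890 − 0.9989 = 0.8901.
(The classical prediction exceeds c; the relativistic result does not.)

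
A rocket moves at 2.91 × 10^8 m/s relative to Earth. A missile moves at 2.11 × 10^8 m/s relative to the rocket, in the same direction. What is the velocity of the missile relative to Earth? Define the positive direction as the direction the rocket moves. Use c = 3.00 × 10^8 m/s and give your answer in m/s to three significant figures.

In units of c (dividing by 3.00 × 10^8 m/s): v = 0.970, u' = 0.703.
u = (u' + v)/(1 + u'v/c²):
u = (0.703 + 0.970) / (1 + 0.703·0.970) = 1.6733/1.6822 = 0.9947
(Galilean addition would give +1.673c, exceeding c.)
Converting back: u = 0.9947 × 3.00 × 10^8 m/s.

2.98 × 10^8 m/s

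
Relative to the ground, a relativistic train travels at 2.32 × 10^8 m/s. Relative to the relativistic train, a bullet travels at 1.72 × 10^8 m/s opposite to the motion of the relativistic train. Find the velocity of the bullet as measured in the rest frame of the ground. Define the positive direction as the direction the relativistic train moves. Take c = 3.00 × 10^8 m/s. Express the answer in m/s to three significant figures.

In units of c (dividing by 3.00 × 10^8 m/s): v = 0.773, u' = -0.573.
u = (u' + v)/(1 + u'v/c²):
u = (-0.573 + 0.773) / (1 + (-0.573)·0.773) = 0.2000/0.5566 = 0.3593
(Galilean addition would give +0.200c.)
Converting back: u = 0.3593 × 3.00 × 10^8 m/s.

+1.08 × 10^8 m/s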